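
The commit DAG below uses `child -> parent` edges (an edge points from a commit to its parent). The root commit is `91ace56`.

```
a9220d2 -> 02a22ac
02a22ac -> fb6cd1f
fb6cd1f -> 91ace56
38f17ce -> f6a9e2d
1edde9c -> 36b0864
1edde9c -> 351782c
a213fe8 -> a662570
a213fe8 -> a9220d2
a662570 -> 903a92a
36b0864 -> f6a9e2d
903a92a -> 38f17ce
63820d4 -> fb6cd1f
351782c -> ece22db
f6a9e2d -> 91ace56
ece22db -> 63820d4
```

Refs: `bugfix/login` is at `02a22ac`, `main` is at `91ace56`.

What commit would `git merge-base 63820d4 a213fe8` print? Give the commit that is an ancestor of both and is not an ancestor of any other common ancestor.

fb6cd1f

Ancestors of 63820d4: {63820d4, 91ace56, fb6cd1f}.
Ancestors of a213fe8: {02a22ac, 38f17ce, 903a92a, 91ace56, a213fe8, a662570, a9220d2, f6a9e2d, fb6cd1f}.
Common ancestors: {91ace56, fb6cd1f}.
Among these, fb6cd1f is not an ancestor of any other common ancestor — it is the merge base.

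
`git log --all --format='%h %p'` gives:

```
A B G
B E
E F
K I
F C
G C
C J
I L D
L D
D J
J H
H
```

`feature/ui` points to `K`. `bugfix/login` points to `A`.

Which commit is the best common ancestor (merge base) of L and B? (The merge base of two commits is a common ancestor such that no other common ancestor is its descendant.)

J

Ancestors of L: {D, H, J, L}.
Ancestors of B: {B, C, E, F, H, J}.
Common ancestors: {H, J}.
Among these, J is not an ancestor of any other common ancestor — it is the merge base.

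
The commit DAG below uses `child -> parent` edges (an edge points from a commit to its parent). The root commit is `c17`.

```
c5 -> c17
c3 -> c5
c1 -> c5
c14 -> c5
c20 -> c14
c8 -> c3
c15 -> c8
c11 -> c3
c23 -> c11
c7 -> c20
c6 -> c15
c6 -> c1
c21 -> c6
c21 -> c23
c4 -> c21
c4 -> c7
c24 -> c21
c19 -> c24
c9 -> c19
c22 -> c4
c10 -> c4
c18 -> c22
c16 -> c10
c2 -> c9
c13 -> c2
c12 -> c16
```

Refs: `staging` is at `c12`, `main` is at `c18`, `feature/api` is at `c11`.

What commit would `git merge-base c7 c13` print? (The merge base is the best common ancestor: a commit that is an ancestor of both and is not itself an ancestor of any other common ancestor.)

c5

Ancestors of c7: {c14, c17, c20, c5, c7}.
Ancestors of c13: {c1, c11, c13, c15, c17, c19, c2, c21, c23, c24, c3, c5, c6, c8, c9}.
Common ancestors: {c17, c5}.
Among these, c5 is not an ancestor of any other common ancestor — it is the merge base.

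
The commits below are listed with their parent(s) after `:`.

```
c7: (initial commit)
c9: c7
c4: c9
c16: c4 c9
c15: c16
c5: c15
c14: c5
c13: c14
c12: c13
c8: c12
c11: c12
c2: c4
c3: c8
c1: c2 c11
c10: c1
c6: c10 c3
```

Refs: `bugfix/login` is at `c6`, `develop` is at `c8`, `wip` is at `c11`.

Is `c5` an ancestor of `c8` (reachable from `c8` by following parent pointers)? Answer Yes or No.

Yes

Ancestors of c8 (commits reachable by following parents): {c12, c13, c14, c15, c16, c4, c5, c7, c8, c9}.
c5 is in that set, so it is an ancestor of c8.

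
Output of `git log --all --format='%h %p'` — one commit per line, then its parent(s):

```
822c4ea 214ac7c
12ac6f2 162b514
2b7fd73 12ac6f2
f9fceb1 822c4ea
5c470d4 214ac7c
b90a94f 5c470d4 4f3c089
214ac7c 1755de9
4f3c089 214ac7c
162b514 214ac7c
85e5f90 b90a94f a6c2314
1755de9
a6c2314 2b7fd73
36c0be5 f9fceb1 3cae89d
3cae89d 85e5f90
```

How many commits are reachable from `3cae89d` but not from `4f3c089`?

8

Reachable from 3cae89d: {12ac6f2, 162b514, 1755de9, 214ac7c, 2b7fd73, 3cae89d, 4f3c089, 5c470d4, 85e5f90, a6c2314, b90a94f}.
Reachable from 4f3c089: {1755de9, 214ac7c, 4f3c089}.
In 3cae89d's history but not 4f3c089's: {12ac6f2, 162b514, 2b7fd73, 3cae89d, 5c470d4, 85e5f90, a6c2314, b90a94f} — 8 commits.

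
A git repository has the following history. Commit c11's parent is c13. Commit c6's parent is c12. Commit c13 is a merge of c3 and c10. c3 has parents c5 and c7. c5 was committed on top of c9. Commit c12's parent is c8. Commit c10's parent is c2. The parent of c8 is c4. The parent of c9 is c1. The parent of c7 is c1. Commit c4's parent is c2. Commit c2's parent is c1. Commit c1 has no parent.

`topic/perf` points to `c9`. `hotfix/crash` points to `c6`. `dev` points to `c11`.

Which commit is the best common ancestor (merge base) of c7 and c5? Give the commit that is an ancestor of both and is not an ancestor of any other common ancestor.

c1

Ancestors of c7: {c1, c7}.
Ancestors of c5: {c1, c5, c9}.
Common ancestors: {c1}.
The only common ancestor is c1, so it is the merge base.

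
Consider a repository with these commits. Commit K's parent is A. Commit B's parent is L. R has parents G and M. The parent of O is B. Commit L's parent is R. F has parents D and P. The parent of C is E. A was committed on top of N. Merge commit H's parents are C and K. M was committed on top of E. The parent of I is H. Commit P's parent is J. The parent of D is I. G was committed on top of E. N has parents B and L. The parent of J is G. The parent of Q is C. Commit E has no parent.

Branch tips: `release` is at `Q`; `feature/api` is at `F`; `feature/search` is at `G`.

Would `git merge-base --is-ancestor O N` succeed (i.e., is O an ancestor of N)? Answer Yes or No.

No

Ancestors of N: {B, E, G, L, M, N, R}.
O is not in that set, so it is not an ancestor of N.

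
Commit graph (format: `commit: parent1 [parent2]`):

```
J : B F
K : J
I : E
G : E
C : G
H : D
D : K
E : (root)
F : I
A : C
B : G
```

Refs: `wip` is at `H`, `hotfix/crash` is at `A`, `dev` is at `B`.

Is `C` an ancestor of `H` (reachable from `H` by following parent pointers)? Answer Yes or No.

No

Ancestors of H: {B, D, E, F, G, H, I, J, K}.
C is not in that set, so it is not an ancestor of H.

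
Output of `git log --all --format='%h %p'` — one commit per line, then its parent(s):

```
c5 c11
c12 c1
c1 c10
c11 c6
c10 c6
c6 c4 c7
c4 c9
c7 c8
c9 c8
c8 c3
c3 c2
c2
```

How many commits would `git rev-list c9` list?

4

Walking parent pointers from c9: reachable set = {c2, c3, c8, c9}.
That is 4 commits.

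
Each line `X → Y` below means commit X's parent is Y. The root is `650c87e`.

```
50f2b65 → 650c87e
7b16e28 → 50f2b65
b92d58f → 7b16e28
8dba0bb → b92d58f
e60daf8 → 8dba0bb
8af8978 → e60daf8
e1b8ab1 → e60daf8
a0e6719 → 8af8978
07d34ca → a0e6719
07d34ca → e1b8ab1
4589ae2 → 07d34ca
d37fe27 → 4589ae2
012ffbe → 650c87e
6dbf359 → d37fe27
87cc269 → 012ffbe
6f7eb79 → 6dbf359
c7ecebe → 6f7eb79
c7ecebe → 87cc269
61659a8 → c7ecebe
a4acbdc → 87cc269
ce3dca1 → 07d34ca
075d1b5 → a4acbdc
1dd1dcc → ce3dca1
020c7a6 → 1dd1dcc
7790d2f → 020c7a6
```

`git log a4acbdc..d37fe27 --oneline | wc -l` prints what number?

Reachable from d37fe27: {07d34ca, 4589ae2, 50f2b65, 650c87e, 7b16e28, 8af8978, 8dba0bb, a0e6719, b92d58f, d37fe27, e1b8ab1, e60daf8}.
Reachable from a4acbdc: {012ffbe, 650c87e, 87cc269, a4acbdc}.
In d37fe27's history but not a4acbdc's: {07d34ca, 4589ae2, 50f2b65, 7b16e28, 8af8978, 8dba0bb, a0e6719, b92d58f, d37fe27, e1b8ab1, e60daf8} — 11 commits.

11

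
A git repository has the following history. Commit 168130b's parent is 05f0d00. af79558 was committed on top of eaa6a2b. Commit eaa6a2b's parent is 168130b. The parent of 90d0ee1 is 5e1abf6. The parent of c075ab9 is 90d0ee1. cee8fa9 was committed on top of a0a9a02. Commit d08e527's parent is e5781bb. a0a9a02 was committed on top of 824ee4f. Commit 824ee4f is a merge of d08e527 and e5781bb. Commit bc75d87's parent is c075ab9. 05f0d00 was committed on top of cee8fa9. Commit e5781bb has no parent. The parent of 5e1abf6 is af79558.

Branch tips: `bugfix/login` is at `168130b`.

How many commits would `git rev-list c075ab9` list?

Walking parent pointers from c075ab9: reachable set = {05f0d00, 168130b, 5e1abf6, 824ee4f, 90d0ee1, a0a9a02, af79558, c075ab9, cee8fa9, d08e527, e5781bb, eaa6a2b}.
That is 12 commits.

12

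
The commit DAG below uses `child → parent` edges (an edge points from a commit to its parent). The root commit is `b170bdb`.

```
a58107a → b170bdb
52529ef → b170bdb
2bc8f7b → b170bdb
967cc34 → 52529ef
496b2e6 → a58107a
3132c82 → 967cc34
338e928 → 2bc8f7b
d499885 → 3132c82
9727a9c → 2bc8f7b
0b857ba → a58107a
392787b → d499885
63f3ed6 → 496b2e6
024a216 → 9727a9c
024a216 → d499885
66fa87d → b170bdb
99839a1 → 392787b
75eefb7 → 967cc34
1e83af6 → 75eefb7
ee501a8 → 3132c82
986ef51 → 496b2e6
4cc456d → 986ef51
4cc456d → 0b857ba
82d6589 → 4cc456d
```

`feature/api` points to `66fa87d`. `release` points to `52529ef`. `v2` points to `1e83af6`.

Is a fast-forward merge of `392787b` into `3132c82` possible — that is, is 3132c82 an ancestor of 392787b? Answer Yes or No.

A fast-forward from 3132c82 to 392787b is possible iff 3132c82 is an ancestor of 392787b.
Ancestors of 392787b: {3132c82, 392787b, 52529ef, 967cc34, b170bdb, d499885}.
3132c82 is among them, so fast-forward is possible.

Yes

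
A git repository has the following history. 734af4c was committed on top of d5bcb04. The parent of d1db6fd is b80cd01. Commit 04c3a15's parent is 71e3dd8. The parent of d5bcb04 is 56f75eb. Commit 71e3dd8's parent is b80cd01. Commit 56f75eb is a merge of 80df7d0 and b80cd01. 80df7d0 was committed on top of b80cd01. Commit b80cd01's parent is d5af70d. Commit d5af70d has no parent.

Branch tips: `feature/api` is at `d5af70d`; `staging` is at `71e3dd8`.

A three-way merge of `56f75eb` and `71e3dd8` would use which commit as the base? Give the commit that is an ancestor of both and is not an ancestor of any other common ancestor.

b80cd01

Ancestors of 56f75eb: {56f75eb, 80df7d0, b80cd01, d5af70d}.
Ancestors of 71e3dd8: {71e3dd8, b80cd01, d5af70d}.
Common ancestors: {b80cd01, d5af70d}.
Among these, b80cd01 is not an ancestor of any other common ancestor — it is the merge base.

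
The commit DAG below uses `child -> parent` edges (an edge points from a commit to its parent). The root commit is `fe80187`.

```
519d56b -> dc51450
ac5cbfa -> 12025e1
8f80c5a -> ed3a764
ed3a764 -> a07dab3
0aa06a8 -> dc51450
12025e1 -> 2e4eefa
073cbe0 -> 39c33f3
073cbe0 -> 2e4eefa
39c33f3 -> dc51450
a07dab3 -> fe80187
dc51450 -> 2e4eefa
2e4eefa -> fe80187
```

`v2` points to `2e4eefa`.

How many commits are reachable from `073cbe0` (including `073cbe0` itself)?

5

Walking parent pointers from 073cbe0: reachable set = {073cbe0, 2e4eefa, 39c33f3, dc51450, fe80187}.
That is 5 commits.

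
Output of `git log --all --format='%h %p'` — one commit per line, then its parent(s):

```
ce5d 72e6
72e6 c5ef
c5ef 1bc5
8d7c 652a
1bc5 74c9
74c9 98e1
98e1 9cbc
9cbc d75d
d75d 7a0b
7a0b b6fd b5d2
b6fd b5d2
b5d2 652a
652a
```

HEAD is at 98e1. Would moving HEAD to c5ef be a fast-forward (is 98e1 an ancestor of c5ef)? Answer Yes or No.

Yes

A fast-forward from 98e1 to c5ef is possible iff 98e1 is an ancestor of c5ef.
Ancestors of c5ef: {1bc5, 652a, 74c9, 7a0b, 98e1, 9cbc, b5d2, b6fd, c5ef, d75d}.
98e1 is among them, so fast-forward is possible.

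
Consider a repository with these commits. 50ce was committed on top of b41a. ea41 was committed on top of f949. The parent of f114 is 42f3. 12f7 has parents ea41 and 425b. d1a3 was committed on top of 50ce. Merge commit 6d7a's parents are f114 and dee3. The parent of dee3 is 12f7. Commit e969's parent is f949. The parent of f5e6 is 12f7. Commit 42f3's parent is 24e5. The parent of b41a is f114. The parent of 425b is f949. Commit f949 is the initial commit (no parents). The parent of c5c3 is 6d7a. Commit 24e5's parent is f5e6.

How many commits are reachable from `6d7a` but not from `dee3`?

Reachable from 6d7a: {12f7, 24e5, 425b, 42f3, 6d7a, dee3, ea41, f114, f5e6, f949}.
Reachable from dee3: {12f7, 425b, dee3, ea41, f949}.
In 6d7a's history but not dee3's: {24e5, 42f3, 6d7a, f114, f5e6} — 5 commits.

5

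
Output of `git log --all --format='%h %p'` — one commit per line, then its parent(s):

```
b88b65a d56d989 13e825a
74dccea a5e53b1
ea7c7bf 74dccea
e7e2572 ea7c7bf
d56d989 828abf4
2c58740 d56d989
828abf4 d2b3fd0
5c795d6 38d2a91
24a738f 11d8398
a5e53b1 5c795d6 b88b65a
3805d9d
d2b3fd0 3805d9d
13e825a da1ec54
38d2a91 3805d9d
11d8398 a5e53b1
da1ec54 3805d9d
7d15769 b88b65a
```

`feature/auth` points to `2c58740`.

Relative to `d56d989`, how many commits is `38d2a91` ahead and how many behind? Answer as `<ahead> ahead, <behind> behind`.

Reachable from 38d2a91: {3805d9d, 38d2a91}.
Reachable from d56d989: {3805d9d, 828abf4, d2b3fd0, d56d989}.
Only in 38d2a91's history (ahead): {38d2a91} — 1.
Only in d56d989's history (behind): {828abf4, d2b3fd0, d56d989} — 3.

1 ahead, 3 behind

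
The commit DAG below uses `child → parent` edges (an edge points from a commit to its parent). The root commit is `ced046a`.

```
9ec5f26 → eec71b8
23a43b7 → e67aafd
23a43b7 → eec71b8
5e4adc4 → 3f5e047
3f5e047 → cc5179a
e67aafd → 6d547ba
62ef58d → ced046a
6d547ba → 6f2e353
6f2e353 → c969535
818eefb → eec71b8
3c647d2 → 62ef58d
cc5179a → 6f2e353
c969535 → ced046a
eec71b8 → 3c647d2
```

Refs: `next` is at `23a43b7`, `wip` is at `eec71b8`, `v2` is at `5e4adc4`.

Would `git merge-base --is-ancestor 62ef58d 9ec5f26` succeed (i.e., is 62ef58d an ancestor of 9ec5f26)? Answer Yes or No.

Ancestors of 9ec5f26 (commits reachable by following parents): {3c647d2, 62ef58d, 9ec5f26, ced046a, eec71b8}.
62ef58d is in that set, so it is an ancestor of 9ec5f26.

Yes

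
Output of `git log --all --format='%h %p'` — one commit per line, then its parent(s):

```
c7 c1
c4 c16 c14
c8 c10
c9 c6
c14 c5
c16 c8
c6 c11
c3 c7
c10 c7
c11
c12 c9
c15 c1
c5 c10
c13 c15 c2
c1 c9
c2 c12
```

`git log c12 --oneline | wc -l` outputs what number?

Walking parent pointers from c12: reachable set = {c11, c12, c6, c9}.
That is 4 commits.

4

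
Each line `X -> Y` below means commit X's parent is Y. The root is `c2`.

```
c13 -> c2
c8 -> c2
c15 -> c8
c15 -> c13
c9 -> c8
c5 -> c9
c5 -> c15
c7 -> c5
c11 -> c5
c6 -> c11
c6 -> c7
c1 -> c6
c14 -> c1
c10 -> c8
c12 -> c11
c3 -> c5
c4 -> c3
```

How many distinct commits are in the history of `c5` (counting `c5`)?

Walking parent pointers from c5: reachable set = {c13, c15, c2, c5, c8, c9}.
That is 6 commits.

6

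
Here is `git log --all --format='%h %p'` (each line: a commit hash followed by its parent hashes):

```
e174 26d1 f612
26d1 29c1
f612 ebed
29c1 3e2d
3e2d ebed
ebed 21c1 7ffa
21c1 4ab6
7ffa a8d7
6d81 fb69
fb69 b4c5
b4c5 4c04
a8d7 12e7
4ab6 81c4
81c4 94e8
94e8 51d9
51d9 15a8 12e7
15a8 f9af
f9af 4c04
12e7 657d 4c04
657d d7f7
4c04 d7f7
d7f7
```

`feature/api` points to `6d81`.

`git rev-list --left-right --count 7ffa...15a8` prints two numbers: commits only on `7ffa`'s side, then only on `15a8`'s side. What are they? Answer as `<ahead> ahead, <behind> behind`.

4 ahead, 2 behind

Reachable from 7ffa: {12e7, 4c04, 657d, 7ffa, a8d7, d7f7}.
Reachable from 15a8: {15a8, 4c04, d7f7, f9af}.
Only in 7ffa's history (ahead): {12e7, 657d, 7ffa, a8d7} — 4.
Only in 15a8's history (behind): {15a8, f9af} — 2.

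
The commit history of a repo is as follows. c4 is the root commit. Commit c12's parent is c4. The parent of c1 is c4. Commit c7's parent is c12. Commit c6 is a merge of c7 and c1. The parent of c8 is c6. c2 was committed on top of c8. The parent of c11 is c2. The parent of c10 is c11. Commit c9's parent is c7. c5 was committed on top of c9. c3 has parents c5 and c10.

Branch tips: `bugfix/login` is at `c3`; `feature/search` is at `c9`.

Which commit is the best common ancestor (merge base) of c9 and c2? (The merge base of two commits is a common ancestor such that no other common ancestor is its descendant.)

c7

Ancestors of c9: {c12, c4, c7, c9}.
Ancestors of c2: {c1, c12, c2, c4, c6, c7, c8}.
Common ancestors: {c12, c4, c7}.
Among these, c7 is not an ancestor of any other common ancestor — it is the merge base.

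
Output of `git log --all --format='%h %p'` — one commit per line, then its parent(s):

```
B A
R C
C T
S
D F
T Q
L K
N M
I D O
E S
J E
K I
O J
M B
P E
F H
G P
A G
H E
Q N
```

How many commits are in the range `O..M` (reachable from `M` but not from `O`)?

Reachable from M: {A, B, E, G, M, P, S}.
Reachable from O: {E, J, O, S}.
In M's history but not O's: {A, B, G, M, P} — 5 commits.

5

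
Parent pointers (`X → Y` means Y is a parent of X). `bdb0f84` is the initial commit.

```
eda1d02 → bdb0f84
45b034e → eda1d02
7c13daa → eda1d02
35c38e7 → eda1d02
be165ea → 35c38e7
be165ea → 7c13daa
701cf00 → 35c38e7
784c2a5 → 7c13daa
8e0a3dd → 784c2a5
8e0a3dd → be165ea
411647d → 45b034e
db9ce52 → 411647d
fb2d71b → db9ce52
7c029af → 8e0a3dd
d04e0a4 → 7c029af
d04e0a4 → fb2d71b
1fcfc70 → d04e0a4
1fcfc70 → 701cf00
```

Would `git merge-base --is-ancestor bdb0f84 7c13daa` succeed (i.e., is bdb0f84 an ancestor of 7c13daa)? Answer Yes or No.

Ancestors of 7c13daa (commits reachable by following parents): {7c13daa, bdb0f84, eda1d02}.
bdb0f84 is in that set, so it is an ancestor of 7c13daa.

Yes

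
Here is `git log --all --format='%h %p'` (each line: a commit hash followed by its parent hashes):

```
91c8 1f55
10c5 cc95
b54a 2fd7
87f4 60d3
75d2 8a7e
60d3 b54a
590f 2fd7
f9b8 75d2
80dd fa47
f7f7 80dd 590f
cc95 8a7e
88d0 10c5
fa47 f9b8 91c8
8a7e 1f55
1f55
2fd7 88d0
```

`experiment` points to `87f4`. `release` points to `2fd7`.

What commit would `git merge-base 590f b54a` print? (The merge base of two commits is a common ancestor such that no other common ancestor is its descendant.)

Ancestors of 590f: {10c5, 1f55, 2fd7, 590f, 88d0, 8a7e, cc95}.
Ancestors of b54a: {10c5, 1f55, 2fd7, 88d0, 8a7e, b54a, cc95}.
Common ancestors: {10c5, 1f55, 2fd7, 88d0, 8a7e, cc95}.
Among these, 2fd7 is not an ancestor of any other common ancestor — it is the merge base.

2fd7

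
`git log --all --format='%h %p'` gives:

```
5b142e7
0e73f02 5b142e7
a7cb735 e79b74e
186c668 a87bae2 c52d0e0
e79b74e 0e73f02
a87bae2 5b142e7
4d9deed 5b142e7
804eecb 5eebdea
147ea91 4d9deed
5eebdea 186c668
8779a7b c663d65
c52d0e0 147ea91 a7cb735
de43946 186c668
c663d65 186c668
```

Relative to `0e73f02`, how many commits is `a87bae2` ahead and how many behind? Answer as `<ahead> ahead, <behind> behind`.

Reachable from a87bae2: {5b142e7, a87bae2}.
Reachable from 0e73f02: {0e73f02, 5b142e7}.
Only in a87bae2's history (ahead): {a87bae2} — 1.
Only in 0e73f02's history (behind): {0e73f02} — 1.

1 ahead, 1 behind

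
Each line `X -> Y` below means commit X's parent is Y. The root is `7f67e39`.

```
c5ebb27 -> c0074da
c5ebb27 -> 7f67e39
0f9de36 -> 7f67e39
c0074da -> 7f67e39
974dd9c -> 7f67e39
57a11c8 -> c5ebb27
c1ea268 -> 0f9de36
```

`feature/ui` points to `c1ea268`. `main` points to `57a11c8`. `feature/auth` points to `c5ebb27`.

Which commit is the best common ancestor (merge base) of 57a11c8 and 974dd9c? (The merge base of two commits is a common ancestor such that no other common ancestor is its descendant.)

Ancestors of 57a11c8: {57a11c8, 7f67e39, c0074da, c5ebb27}.
Ancestors of 974dd9c: {7f67e39, 974dd9c}.
Common ancestors: {7f67e39}.
The only common ancestor is 7f67e39, so it is the merge base.

7f67e39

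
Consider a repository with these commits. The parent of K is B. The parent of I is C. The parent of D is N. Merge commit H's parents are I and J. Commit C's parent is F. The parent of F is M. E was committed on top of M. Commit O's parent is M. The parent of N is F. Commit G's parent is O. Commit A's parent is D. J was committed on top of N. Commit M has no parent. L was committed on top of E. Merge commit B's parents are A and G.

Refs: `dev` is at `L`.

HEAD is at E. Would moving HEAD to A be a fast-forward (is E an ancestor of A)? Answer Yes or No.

No

A fast-forward from E to A is possible iff E is an ancestor of A.
Ancestors of A: {A, D, F, M, N}.
E is not among them, so fast-forward is not possible.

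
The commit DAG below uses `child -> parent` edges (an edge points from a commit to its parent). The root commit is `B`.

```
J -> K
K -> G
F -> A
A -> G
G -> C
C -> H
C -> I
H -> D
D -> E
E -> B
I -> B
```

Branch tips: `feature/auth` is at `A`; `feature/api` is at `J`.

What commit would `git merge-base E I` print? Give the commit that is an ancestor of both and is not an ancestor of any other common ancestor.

Ancestors of E: {B, E}.
Ancestors of I: {B, I}.
Common ancestors: {B}.
The only common ancestor is B, so it is the merge base.

B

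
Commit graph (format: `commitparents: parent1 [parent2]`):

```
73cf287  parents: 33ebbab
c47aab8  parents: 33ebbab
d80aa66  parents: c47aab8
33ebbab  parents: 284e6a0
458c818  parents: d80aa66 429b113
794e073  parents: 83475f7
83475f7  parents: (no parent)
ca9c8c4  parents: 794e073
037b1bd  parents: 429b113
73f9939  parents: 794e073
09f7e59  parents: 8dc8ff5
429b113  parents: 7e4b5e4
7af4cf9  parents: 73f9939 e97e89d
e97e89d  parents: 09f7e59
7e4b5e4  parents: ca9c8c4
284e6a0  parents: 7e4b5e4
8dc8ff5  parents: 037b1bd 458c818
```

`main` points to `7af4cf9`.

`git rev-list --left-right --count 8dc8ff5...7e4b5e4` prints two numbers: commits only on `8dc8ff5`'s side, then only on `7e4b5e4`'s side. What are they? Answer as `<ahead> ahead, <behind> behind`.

8 ahead, 0 behind

Reachable from 8dc8ff5: {037b1bd, 284e6a0, 33ebbab, 429b113, 458c818, 794e073, 7e4b5e4, 83475f7, 8dc8ff5, c47aab8, ca9c8c4, d80aa66}.
Reachable from 7e4b5e4: {794e073, 7e4b5e4, 83475f7, ca9c8c4}.
Only in 8dc8ff5's history (ahead): {037b1bd, 284e6a0, 33ebbab, 429b113, 458c818, 8dc8ff5, c47aab8, d80aa66} — 8.
Only in 7e4b5e4's history (behind): {} — 0.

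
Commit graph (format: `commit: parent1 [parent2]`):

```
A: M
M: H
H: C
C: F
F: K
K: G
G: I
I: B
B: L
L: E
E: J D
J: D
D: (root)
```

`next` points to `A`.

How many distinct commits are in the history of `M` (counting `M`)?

Walking parent pointers from M: reachable set = {B, C, D, E, F, G, H, I, J, K, L, M}.
That is 12 commits.

12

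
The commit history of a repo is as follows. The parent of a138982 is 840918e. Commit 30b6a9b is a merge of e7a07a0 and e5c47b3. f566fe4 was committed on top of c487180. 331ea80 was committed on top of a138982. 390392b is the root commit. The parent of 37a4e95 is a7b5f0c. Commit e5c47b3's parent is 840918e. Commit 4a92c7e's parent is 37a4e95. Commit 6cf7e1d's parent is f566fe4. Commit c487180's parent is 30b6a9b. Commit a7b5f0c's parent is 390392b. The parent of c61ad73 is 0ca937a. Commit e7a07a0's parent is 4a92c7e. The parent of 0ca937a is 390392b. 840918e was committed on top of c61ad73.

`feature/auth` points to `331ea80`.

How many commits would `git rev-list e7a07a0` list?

Walking parent pointers from e7a07a0: reachable set = {37a4e95, 390392b, 4a92c7e, a7b5f0c, e7a07a0}.
That is 5 commits.

5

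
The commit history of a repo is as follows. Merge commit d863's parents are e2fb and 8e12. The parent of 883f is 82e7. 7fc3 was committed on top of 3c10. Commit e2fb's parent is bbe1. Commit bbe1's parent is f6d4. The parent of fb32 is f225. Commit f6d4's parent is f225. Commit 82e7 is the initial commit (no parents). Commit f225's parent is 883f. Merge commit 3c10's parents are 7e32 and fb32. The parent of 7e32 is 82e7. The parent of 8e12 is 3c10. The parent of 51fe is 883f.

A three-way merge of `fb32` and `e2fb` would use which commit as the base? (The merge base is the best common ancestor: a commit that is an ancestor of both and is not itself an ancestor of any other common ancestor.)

Ancestors of fb32: {82e7, 883f, f225, fb32}.
Ancestors of e2fb: {82e7, 883f, bbe1, e2fb, f225, f6d4}.
Common ancestors: {82e7, 883f, f225}.
Among these, f225 is not an ancestor of any other common ancestor — it is the merge base.

f225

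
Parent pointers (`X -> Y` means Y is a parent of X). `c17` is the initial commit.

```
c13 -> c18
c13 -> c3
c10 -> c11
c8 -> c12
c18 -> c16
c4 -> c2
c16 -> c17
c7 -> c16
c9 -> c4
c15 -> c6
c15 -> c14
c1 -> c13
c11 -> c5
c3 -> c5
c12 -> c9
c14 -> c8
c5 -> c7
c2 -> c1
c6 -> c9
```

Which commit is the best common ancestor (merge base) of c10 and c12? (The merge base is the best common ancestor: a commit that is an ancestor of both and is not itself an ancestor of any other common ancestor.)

Ancestors of c10: {c10, c11, c16, c17, c5, c7}.
Ancestors of c12: {c1, c12, c13, c16, c17, c18, c2, c3, c4, c5, c7, c9}.
Common ancestors: {c16, c17, c5, c7}.
Among these, c5 is not an ancestor of any other common ancestor — it is the merge base.

c5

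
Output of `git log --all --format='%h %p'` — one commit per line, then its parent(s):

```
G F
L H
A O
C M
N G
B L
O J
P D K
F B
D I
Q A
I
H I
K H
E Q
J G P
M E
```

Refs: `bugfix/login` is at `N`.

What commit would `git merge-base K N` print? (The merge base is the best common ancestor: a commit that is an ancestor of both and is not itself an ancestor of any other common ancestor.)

H

Ancestors of K: {H, I, K}.
Ancestors of N: {B, F, G, H, I, L, N}.
Common ancestors: {H, I}.
Among these, H is not an ancestor of any other common ancestor — it is the merge base.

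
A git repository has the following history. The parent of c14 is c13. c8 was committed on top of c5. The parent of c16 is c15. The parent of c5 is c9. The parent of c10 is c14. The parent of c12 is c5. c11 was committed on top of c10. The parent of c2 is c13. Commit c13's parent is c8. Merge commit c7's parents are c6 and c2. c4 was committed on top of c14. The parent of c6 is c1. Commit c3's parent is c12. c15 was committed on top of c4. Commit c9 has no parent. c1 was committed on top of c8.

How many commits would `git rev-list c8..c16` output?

Reachable from c16: {c13, c14, c15, c16, c4, c5, c8, c9}.
Reachable from c8: {c5, c8, c9}.
In c16's history but not c8's: {c13, c14, c15, c16, c4} — 5 commits.

5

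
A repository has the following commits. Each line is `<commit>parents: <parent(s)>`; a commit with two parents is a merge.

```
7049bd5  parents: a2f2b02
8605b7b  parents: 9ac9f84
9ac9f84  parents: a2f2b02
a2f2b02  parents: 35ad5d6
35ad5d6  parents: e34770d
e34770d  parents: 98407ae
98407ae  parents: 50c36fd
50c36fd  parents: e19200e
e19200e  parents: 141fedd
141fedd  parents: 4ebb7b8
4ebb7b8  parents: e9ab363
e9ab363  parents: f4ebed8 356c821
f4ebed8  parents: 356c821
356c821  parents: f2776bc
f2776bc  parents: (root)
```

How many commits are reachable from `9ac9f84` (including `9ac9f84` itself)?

13

Walking parent pointers from 9ac9f84: reachable set = {141fedd, 356c821, 35ad5d6, 4ebb7b8, 50c36fd, 98407ae, 9ac9f84, a2f2b02, e19200e, e34770d, e9ab363, f2776bc, f4ebed8}.
That is 13 commits.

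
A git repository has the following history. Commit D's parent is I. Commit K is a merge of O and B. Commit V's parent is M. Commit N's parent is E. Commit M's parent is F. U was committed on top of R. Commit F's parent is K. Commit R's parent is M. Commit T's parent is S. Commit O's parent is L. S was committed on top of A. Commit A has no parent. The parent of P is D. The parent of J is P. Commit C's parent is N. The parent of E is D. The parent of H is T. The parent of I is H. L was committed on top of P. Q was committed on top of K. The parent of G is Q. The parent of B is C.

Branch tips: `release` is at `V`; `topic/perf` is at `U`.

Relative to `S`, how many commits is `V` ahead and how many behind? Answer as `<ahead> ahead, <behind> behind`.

15 ahead, 0 behind

Reachable from V: {A, B, C, D, E, F, H, I, K, L, M, N, O, P, S, T, V}.
Reachable from S: {A, S}.
Only in V's history (ahead): {B, C, D, E, F, H, I, K, L, M, N, O, P, T, V} — 15.
Only in S's history (behind): {} — 0.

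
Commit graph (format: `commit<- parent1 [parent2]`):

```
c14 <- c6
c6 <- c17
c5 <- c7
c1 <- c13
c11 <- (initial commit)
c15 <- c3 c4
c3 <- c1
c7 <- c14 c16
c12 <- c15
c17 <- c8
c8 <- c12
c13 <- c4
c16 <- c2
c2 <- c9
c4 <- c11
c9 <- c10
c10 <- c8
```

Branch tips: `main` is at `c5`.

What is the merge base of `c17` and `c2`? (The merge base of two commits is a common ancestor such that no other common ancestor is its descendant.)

c8

Ancestors of c17: {c1, c11, c12, c13, c15, c17, c3, c4, c8}.
Ancestors of c2: {c1, c10, c11, c12, c13, c15, c2, c3, c4, c8, c9}.
Common ancestors: {c1, c11, c12, c13, c15, c3, c4, c8}.
Among these, c8 is not an ancestor of any other common ancestor — it is the merge base.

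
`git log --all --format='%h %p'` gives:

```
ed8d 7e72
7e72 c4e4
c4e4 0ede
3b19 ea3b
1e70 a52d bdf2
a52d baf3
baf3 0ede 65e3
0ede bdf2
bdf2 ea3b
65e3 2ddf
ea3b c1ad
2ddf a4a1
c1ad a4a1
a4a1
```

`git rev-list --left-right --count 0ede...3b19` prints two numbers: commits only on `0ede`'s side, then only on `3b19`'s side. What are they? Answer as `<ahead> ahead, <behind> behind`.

2 ahead, 1 behind

Reachable from 0ede: {0ede, a4a1, bdf2, c1ad, ea3b}.
Reachable from 3b19: {3b19, a4a1, c1ad, ea3b}.
Only in 0ede's history (ahead): {0ede, bdf2} — 2.
Only in 3b19's history (behind): {3b19} — 1.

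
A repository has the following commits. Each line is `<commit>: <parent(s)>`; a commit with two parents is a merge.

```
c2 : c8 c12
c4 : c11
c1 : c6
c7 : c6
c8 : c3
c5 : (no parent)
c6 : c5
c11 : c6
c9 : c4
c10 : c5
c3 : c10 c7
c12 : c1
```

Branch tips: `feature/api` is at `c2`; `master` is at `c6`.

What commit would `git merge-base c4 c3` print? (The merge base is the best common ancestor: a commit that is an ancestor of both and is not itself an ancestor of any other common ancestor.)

c6

Ancestors of c4: {c11, c4, c5, c6}.
Ancestors of c3: {c10, c3, c5, c6, c7}.
Common ancestors: {c5, c6}.
Among these, c6 is not an ancestor of any other common ancestor — it is the merge base.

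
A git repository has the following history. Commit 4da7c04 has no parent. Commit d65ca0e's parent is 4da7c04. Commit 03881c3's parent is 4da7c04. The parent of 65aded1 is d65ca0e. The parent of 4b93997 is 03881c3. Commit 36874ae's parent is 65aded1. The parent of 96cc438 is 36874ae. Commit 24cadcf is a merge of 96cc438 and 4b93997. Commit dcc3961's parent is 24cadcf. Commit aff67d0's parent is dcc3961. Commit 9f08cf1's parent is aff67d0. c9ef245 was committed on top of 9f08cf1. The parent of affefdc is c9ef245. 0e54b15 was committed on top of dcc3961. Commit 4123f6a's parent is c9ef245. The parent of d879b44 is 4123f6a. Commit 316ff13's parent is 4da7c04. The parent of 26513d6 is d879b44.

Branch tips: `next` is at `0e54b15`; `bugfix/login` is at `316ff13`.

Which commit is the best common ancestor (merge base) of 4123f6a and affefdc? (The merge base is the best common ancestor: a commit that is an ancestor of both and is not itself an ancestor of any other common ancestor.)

Ancestors of 4123f6a: {03881c3, 24cadcf, 36874ae, 4123f6a, 4b93997, 4da7c04, 65aded1, 96cc438, 9f08cf1, aff67d0, c9ef245, d65ca0e, dcc3961}.
Ancestors of affefdc: {03881c3, 24cadcf, 36874ae, 4b93997, 4da7c04, 65aded1, 96cc438, 9f08cf1, aff67d0, affefdc, c9ef245, d65ca0e, dcc3961}.
Common ancestors: {03881c3, 24cadcf, 36874ae, 4b93997, 4da7c04, 65aded1, 96cc438, 9f08cf1, aff67d0, c9ef245, d65ca0e, dcc3961}.
Among these, c9ef245 is not an ancestor of any other common ancestor — it is the merge base.

c9ef245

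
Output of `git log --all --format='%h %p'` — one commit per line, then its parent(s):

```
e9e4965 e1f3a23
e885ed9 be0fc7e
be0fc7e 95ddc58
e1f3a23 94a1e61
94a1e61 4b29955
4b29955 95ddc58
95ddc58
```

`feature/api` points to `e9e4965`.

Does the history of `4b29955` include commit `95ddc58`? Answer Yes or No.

Yes

Ancestors of 4b29955 (commits reachable by following parents): {4b29955, 95ddc58}.
95ddc58 is in that set, so it is an ancestor of 4b29955.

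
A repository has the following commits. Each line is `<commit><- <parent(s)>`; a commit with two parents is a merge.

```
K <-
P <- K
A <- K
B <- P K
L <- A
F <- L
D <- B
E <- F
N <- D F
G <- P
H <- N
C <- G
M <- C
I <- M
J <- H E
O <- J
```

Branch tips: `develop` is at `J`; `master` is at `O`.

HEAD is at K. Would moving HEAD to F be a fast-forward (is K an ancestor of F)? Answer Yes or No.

Yes

A fast-forward from K to F is possible iff K is an ancestor of F.
Ancestors of F: {A, F, K, L}.
K is among them, so fast-forward is possible.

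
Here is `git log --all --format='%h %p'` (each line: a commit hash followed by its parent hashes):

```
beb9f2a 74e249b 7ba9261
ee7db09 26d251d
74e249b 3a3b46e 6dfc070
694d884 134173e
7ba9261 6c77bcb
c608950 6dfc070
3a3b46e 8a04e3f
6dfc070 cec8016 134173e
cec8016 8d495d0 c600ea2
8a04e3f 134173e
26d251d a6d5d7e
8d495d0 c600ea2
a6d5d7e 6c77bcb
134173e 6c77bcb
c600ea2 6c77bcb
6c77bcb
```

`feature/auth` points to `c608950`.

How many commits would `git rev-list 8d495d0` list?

Walking parent pointers from 8d495d0: reachable set = {6c77bcb, 8d495d0, c600ea2}.
That is 3 commits.

3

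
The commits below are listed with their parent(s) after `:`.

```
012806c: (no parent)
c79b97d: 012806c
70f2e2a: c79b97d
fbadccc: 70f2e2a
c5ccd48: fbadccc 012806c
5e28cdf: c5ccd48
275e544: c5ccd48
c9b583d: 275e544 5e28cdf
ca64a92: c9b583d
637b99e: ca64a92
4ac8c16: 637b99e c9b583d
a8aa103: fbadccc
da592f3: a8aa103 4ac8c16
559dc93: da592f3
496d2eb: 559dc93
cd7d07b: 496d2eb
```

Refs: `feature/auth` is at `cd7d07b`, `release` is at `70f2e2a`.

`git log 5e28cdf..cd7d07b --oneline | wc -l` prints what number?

10

Reachable from cd7d07b: {012806c, 275e544, 496d2eb, 4ac8c16, 559dc93, 5e28cdf, 637b99e, 70f2e2a, a8aa103, c5ccd48, c79b97d, c9b583d, ca64a92, cd7d07b, da592f3, fbadccc}.
Reachable from 5e28cdf: {012806c, 5e28cdf, 70f2e2a, c5ccd48, c79b97d, fbadccc}.
In cd7d07b's history but not 5e28cdf's: {275e544, 496d2eb, 4ac8c16, 559dc93, 637b99e, a8aa103, c9b583d, ca64a92, cd7d07b, da592f3} — 10 commits.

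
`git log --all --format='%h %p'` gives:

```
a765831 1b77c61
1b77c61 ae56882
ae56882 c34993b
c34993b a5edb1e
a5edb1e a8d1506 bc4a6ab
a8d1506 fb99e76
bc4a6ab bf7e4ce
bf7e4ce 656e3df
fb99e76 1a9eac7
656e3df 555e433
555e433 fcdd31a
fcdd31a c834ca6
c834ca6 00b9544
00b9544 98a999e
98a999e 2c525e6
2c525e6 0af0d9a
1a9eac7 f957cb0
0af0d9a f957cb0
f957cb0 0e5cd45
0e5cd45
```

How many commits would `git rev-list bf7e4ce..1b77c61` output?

Reachable from 1b77c61: {00b9544, 0af0d9a, 0e5cd45, 1a9eac7, 1b77c61, 2c525e6, 555e433, 656e3df, 98a999e, a5edb1e, a8d1506, ae56882, bc4a6ab, bf7e4ce, c34993b, c834ca6, f957cb0, fb99e76, fcdd31a}.
Reachable from bf7e4ce: {00b9544, 0af0d9a, 0e5cd45, 2c525e6, 555e433, 656e3df, 98a999e, bf7e4ce, c834ca6, f957cb0, fcdd31a}.
In 1b77c61's history but not bf7e4ce's: {1a9eac7, 1b77c61, a5edb1e, a8d1506, ae56882, bc4a6ab, c34993b, fb99e76} — 8 commits.

8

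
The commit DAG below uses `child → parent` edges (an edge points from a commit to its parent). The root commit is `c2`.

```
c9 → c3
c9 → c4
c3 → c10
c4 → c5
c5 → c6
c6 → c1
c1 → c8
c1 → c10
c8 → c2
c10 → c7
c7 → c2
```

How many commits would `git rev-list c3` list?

Walking parent pointers from c3: reachable set = {c10, c2, c3, c7}.
That is 4 commits.

4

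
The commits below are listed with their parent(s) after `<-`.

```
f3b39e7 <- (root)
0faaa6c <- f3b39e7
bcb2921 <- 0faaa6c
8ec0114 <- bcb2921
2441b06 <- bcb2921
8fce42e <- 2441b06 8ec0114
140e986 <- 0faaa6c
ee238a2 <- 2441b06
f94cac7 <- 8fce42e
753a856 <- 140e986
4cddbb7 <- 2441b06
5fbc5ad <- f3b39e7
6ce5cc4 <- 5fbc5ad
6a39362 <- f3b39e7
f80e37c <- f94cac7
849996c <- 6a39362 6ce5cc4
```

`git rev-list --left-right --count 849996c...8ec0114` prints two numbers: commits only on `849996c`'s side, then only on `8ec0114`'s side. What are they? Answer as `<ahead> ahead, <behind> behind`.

4 ahead, 3 behind

Reachable from 849996c: {5fbc5ad, 6a39362, 6ce5cc4, 849996c, f3b39e7}.
Reachable from 8ec0114: {0faaa6c, 8ec0114, bcb2921, f3b39e7}.
Only in 849996c's history (ahead): {5fbc5ad, 6a39362, 6ce5cc4, 849996c} — 4.
Only in 8ec0114's history (behind): {0faaa6c, 8ec0114, bcb2921} — 3.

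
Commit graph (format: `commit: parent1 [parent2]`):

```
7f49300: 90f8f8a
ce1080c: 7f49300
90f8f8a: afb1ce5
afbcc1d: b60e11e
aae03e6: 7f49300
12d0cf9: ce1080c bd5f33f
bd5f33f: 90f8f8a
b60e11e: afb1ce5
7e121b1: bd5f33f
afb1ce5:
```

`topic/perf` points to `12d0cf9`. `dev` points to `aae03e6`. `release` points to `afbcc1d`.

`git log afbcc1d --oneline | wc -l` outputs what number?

Walking parent pointers from afbcc1d: reachable set = {afb1ce5, afbcc1d, b60e11e}.
That is 3 commits.

3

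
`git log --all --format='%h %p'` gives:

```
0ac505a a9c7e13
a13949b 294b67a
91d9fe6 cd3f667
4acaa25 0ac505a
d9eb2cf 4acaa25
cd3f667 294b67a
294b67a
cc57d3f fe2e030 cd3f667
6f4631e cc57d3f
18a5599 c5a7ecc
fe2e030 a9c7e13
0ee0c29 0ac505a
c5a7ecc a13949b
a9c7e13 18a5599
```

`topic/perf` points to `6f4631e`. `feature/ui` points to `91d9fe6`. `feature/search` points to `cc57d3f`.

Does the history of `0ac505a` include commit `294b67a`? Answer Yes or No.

Ancestors of 0ac505a (commits reachable by following parents): {0ac505a, 18a5599, 294b67a, a13949b, a9c7e13, c5a7ecc}.
294b67a is in that set, so it is an ancestor of 0ac505a.

Yes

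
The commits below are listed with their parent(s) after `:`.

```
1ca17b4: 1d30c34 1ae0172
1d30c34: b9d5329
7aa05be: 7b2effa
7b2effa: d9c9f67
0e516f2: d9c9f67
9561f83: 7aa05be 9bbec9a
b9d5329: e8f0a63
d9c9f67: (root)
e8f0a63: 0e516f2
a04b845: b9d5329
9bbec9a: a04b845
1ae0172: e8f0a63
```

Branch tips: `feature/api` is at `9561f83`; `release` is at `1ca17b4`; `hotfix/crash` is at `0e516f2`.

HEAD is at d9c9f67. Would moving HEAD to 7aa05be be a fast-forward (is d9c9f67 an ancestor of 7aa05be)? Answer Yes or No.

A fast-forward from d9c9f67 to 7aa05be is possible iff d9c9f67 is an ancestor of 7aa05be.
Ancestors of 7aa05be: {7aa05be, 7b2effa, d9c9f67}.
d9c9f67 is among them, so fast-forward is possible.

Yes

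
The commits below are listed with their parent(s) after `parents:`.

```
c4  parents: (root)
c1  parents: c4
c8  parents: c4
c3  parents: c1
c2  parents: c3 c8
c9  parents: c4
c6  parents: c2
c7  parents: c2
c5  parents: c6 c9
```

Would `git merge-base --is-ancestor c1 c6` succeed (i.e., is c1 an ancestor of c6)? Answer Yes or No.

Ancestors of c6 (commits reachable by following parents): {c1, c2, c3, c4, c6, c8}.
c1 is in that set, so it is an ancestor of c6.

Yes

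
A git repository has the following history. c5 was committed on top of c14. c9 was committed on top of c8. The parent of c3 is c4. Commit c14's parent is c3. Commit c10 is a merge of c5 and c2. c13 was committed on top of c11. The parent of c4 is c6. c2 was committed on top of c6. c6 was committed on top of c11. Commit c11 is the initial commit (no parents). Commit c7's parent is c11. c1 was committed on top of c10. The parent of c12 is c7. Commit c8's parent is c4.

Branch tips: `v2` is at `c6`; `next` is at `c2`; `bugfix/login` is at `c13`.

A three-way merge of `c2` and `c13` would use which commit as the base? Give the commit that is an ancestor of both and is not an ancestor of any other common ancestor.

Ancestors of c2: {c11, c2, c6}.
Ancestors of c13: {c11, c13}.
Common ancestors: {c11}.
The only common ancestor is c11, so it is the merge base.

c11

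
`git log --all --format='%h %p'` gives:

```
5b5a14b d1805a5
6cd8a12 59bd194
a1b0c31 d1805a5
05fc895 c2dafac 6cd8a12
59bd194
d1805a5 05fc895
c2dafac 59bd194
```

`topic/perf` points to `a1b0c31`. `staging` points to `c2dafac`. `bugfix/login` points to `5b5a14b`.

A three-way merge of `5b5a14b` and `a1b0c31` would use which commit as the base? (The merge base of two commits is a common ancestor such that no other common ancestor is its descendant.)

d1805a5

Ancestors of 5b5a14b: {05fc895, 59bd194, 5b5a14b, 6cd8a12, c2dafac, d1805a5}.
Ancestors of a1b0c31: {05fc895, 59bd194, 6cd8a12, a1b0c31, c2dafac, d1805a5}.
Common ancestors: {05fc895, 59bd194, 6cd8a12, c2dafac, d1805a5}.
Among these, d1805a5 is not an ancestor of any other common ancestor — it is the merge base.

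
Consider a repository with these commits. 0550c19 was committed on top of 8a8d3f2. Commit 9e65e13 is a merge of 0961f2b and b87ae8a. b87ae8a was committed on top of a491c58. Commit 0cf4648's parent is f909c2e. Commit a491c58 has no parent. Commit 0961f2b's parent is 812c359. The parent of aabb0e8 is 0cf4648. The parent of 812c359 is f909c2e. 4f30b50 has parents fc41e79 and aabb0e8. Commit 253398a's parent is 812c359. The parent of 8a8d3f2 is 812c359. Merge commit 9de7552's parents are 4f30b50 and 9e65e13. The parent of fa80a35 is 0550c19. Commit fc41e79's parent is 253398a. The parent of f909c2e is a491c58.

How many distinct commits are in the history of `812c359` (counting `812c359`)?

3

Walking parent pointers from 812c359: reachable set = {812c359, a491c58, f909c2e}.
That is 3 commits.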